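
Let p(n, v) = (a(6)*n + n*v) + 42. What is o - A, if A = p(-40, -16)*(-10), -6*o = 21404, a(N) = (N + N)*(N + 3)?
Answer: -119842/3 ≈ -39947.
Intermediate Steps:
a(N) = 2*N*(3 + N) (a(N) = (2*N)*(3 + N) = 2*N*(3 + N))
o = -10702/3 (o = -1/6*21404 = -10702/3 ≈ -3567.3)
p(n, v) = 42 + 108*n + n*v (p(n, v) = ((2*6*(3 + 6))*n + n*v) + 42 = ((2*6*9)*n + n*v) + 42 = (108*n + n*v) + 42 = 42 + 108*n + n*v)
A = 36380 (A = (42 + 108*(-40) - 40*(-16))*(-10) = (42 - 4320 + 640)*(-10) = -3638*(-10) = 36380)
o - A = -10702/3 - 1*36380 = -10702/3 - 36380 = -119842/3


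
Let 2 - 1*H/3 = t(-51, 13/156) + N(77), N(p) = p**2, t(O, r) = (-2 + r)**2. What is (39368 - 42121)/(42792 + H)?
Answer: -132144/1199999 ≈ -0.11012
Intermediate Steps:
H = -854017/48 (H = 6 - 3*((-2 + 13/156)**2 + 77**2) = 6 - 3*((-2 + 13*(1/156))**2 + 5929) = 6 - 3*((-2 + 1/12)**2 + 5929) = 6 - 3*((-23/12)**2 + 5929) = 6 - 3*(529/144 + 5929) = 6 - 3*854305/144 = 6 - 854305/48 = -854017/48 ≈ -17792.)
(39368 - 42121)/(42792 + H) = (39368 - 42121)/(42792 - 854017/48) = -2753/1199999/48 = -2753*48/1199999 = -132144/1199999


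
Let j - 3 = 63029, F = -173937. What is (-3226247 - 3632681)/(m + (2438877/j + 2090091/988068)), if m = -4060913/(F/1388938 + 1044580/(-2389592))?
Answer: -54640699441701502486349696/57526222407746474906057455 ≈ -0.94984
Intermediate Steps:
j = 63032 (j = 3 + 63029 = 63032)
m = 44336021328087037/6139787236 (m = -4060913/(-173937/1388938 + 1044580/(-2389592)) = -4060913/(-173937*1/1388938 + 1044580*(-1/2389592)) = -4060913/(-173937/1388938 - 261145/597398) = -4060913/(-6139787236/10917747149) = -4060913*(-10917747149/6139787236) = 44336021328087037/6139787236 ≈ 7.2211e+6)
(-3226247 - 3632681)/(m + (2438877/j + 2090091/988068)) = (-3226247 - 3632681)/(44336021328087037/6139787236 + (2438877/63032 + 2090091/988068)) = -6858928/(44336021328087037/6139787236 + (2438877*(1/63032) + 2090091*(1/988068))) = -6858928/(44336021328087037/6139787236 + (2438877/63032 + 696697/329356)) = -6858928/(44336021328087037/6139787236 + 211793244629/5189991848) = -6858928/57526222407746474906057455/7966361425823613032 = -6858928*7966361425823613032/57526222407746474906057455 = -54640699441701502486349696/57526222407746474906057455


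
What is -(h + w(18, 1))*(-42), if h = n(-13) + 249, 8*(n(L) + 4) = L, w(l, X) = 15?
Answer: 43407/4 ≈ 10852.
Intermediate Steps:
n(L) = -4 + L/8
h = 1947/8 (h = (-4 + (⅛)*(-13)) + 249 = (-4 - 13/8) + 249 = -45/8 + 249 = 1947/8 ≈ 243.38)
-(h + w(18, 1))*(-42) = -(1947/8 + 15)*(-42) = -2067*(-42)/8 = -1*(-43407/4) = 43407/4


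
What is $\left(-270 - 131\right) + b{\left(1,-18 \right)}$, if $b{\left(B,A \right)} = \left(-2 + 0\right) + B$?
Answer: $-402$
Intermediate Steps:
$b{\left(B,A \right)} = -2 + B$
$\left(-270 - 131\right) + b{\left(1,-18 \right)} = \left(-270 - 131\right) + \left(-2 + 1\right) = -401 - 1 = -402$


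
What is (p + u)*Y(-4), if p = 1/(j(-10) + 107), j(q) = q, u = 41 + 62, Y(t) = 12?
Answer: 119904/97 ≈ 1236.1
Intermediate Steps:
u = 103
p = 1/97 (p = 1/(-10 + 107) = 1/97 ≈ 0.010309)
(p + u)*Y(-4) = (1/97 + 103)*12 = (9992/97)*12 = 119904/97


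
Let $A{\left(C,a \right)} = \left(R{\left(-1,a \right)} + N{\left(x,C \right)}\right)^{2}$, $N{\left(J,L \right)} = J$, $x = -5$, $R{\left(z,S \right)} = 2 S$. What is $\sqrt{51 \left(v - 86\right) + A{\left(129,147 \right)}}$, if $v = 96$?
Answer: $\sqrt{84031} \approx 289.88$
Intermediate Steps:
$A{\left(C,a \right)} = \left(-5 + 2 a\right)^{2}$ ($A{\left(C,a \right)} = \left(2 a - 5\right)^{2} = \left(-5 + 2 a\right)^{2}$)
$\sqrt{51 \left(v - 86\right) + A{\left(129,147 \right)}} = \sqrt{51 \left(96 - 86\right) + \left(-5 + 2 \cdot 147\right)^{2}} = \sqrt{51 \cdot 10 + \left(-5 + 294\right)^{2}} = \sqrt{510 + 289^{2}} = \sqrt{510 + 83521} = \sqrt{84031}$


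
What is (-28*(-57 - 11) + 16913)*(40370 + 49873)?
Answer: 1698102531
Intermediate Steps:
(-28*(-57 - 11) + 16913)*(40370 + 49873) = (-28*(-68) + 16913)*90243 = (1904 + 16913)*90243 = 18817*90243 = 1698102531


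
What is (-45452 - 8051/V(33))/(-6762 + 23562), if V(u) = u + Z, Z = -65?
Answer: -1446413/537600 ≈ -2.6905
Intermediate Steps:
V(u) = -65 + u (V(u) = u - 65 = -65 + u)
(-45452 - 8051/V(33))/(-6762 + 23562) = (-45452 - 8051/(-65 + 33))/(-6762 + 23562) = (-45452 - 8051/(-32))/16800 = (-45452 - 8051*(-1/32))*(1/16800) = (-45452 + 8051/32)*(1/16800) = -1446413/32*1/16800 = -1446413/537600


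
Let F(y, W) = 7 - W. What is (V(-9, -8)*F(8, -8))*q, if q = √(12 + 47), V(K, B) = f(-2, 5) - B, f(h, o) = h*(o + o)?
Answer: -180*√59 ≈ -1382.6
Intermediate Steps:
f(h, o) = 2*h*o (f(h, o) = h*(2*o) = 2*h*o)
V(K, B) = -20 - B (V(K, B) = 2*(-2)*5 - B = -20 - B)
q = √59 ≈ 7.6811
(V(-9, -8)*F(8, -8))*q = ((-20 - 1*(-8))*(7 - 1*(-8)))*√59 = ((-20 + 8)*(7 + 8))*√59 = (-12*15)*√59 = -180*√59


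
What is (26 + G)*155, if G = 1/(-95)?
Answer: 76539/19 ≈ 4028.4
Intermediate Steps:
G = -1/95 ≈ -0.010526
(26 + G)*155 = (26 - 1/95)*155 = (2469/95)*155 = 76539/19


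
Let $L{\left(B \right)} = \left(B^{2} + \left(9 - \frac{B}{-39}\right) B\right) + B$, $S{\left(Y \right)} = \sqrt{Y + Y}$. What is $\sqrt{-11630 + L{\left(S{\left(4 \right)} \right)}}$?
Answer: $\frac{\sqrt{-17676750 + 30420 \sqrt{2}}}{39} \approx 107.67 i$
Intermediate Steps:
$S{\left(Y \right)} = \sqrt{2} \sqrt{Y}$ ($S{\left(Y \right)} = \sqrt{2 Y} = \sqrt{2} \sqrt{Y}$)
$L{\left(B \right)} = B + B^{2} + B \left(9 + \frac{B}{39}\right)$ ($L{\left(B \right)} = \left(B^{2} + \left(9 - B \left(- \frac{1}{39}\right)\right) B\right) + B = \left(B^{2} + \left(9 - - \frac{B}{39}\right) B\right) + B = \left(B^{2} + \left(9 + \frac{B}{39}\right) B\right) + B = \left(B^{2} + B \left(9 + \frac{B}{39}\right)\right) + B = B + B^{2} + B \left(9 + \frac{B}{39}\right)$)
$\sqrt{-11630 + L{\left(S{\left(4 \right)} \right)}} = \sqrt{-11630 + \frac{10 \sqrt{2} \sqrt{4} \left(39 + 4 \sqrt{2} \sqrt{4}\right)}{39}} = \sqrt{-11630 + \frac{10 \sqrt{2} \cdot 2 \left(39 + 4 \sqrt{2} \cdot 2\right)}{39}} = \sqrt{-11630 + \frac{10 \cdot 2 \sqrt{2} \left(39 + 4 \cdot 2 \sqrt{2}\right)}{39}} = \sqrt{-11630 + \frac{10 \cdot 2 \sqrt{2} \left(39 + 8 \sqrt{2}\right)}{39}} = \sqrt{-11630 + \frac{20 \sqrt{2} \left(39 + 8 \sqrt{2}\right)}{39}}$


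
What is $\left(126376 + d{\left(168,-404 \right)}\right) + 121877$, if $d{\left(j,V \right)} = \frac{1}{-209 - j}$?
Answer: $\frac{93591380}{377} \approx 2.4825 \cdot 10^{5}$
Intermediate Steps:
$\left(126376 + d{\left(168,-404 \right)}\right) + 121877 = \left(126376 - \frac{1}{209 + 168}\right) + 121877 = \left(126376 - \frac{1}{377}\right) + 121877 = \frac{47643751}{377} + 121877 = \frac{93591380}{377}$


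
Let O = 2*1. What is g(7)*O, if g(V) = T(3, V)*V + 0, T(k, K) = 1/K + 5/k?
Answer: 76/3 ≈ 25.333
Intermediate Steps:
T(k, K) = 1/K + 5/k
g(V) = V*(5/3 + 1/V) (g(V) = (1/V + 5/3)*V + 0 = (5/3 + 1/V)*V + 0 = V*(5/3 + 1/V) + 0 = V*(5/3 + 1/V))
O = 2
g(7)*O = (1 + (5/3)*7)*2 = (1 + 35/3)*2 = (38/3)*2 = 76/3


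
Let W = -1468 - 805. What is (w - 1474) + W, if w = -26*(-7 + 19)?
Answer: -4059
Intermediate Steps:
W = -2273
w = -312 (w = -26*12 = -312)
(w - 1474) + W = (-312 - 1474) - 2273 = -1786 - 2273 = -4059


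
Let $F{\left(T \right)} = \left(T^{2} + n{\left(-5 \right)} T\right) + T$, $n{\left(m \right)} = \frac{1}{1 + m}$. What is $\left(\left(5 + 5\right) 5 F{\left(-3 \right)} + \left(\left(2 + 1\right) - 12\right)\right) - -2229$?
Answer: $\frac{5115}{2} \approx 2557.5$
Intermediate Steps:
$F{\left(T \right)} = T^{2} + \frac{3 T}{4}$ ($F{\left(T \right)} = \left(T^{2} + \frac{T}{1 - 5}\right) + T = \left(T^{2} + \frac{T}{-4}\right) + T = \left(T^{2} - \frac{T}{4}\right) + T = T^{2} + \frac{3 T}{4}$)
$\left(\left(5 + 5\right) 5 F{\left(-3 \right)} + \left(\left(2 + 1\right) - 12\right)\right) - -2229 = \left(\left(5 + 5\right) 5 \cdot \frac{1}{4} \left(-3\right) \left(3 + 4 \left(-3\right)\right) + \left(\left(2 + 1\right) - 12\right)\right) - -2229 = \left(10 \cdot 5 \cdot \frac{1}{4} \left(-3\right) \left(3 - 12\right) + \left(3 - 12\right)\right) + 2229 = \left(50 \cdot \frac{1}{4} \left(-3\right) \left(-9\right) - 9\right) + 2229 = \left(50 \cdot \frac{27}{4} - 9\right) + 2229 = \left(\frac{675}{2} - 9\right) + 2229 = \frac{657}{2} + 2229 = \frac{5115}{2}$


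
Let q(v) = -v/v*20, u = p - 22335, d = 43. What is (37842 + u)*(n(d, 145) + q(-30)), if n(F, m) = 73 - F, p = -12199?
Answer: 33080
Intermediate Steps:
u = -34534 (u = -12199 - 22335 = -34534)
q(v) = -20
(37842 + u)*(n(d, 145) + q(-30)) = (37842 - 34534)*((73 - 1*43) - 20) = 3308*((73 - 43) - 20) = 3308*(30 - 20) = 3308*10 = 33080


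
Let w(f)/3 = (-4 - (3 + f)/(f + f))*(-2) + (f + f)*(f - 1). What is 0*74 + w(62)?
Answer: 1408587/62 ≈ 22719.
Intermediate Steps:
w(f) = 24 + 3*(3 + f)/f + 6*f*(-1 + f) (w(f) = 3*((-4 - (3 + f)/(f + f))*(-2) + (f + f)*(f - 1)) = 3*((-4 - (3 + f)/(2*f))*(-2) + (2*f)*(-1 + f)) = 3*((-4 - (3 + f)*1/(2*f))*(-2) + 2*f*(-1 + f)) = 3*((-4 - (3 + f)/(2*f))*(-2) + 2*f*(-1 + f)) = 3*((8 + (3 + f)/f) + 2*f*(-1 + f)) = 3*(8 + (3 + f)/f + 2*f*(-1 + f)) = 24 + 3*(3 + f)/f + 6*f*(-1 + f))
0*74 + w(62) = 0*74 + (27 - 6*62 + 6*62**2 + 9/62) = 0 + (27 - 372 + 6*3844 + 9*(1/62)) = 0 + (27 - 372 + 23064 + 9/62) = 0 + 1408587/62 = 1408587/62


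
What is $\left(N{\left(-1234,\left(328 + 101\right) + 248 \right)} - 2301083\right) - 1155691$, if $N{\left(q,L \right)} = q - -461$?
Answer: $-3457547$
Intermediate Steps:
$N{\left(q,L \right)} = 461 + q$ ($N{\left(q,L \right)} = q + 461 = 461 + q$)
$\left(N{\left(-1234,\left(328 + 101\right) + 248 \right)} - 2301083\right) - 1155691 = \left(\left(461 - 1234\right) - 2301083\right) - 1155691 = \left(-773 - 2301083\right) - 1155691 = -2301856 - 1155691 = -3457547$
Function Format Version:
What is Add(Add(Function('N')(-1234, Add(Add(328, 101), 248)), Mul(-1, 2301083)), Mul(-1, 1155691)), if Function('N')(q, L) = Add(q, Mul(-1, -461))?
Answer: -3457547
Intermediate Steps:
Function('N')(q, L) = Add(461, q) (Function('N')(q, L) = Add(q, 461) = Add(461, q))
Add(Add(Function('N')(-1234, Add(Add(328, 101), 248)), Mul(-1, 2301083)), Mul(-1, 1155691)) = Add(Add(Add(461, -1234), Mul(-1, 2301083)), Mul(-1, 1155691)) = Add(Add(-773, -2301083), -1155691) = Add(-2301856, -1155691) = -3457547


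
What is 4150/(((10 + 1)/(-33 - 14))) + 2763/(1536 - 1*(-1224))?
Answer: -179435869/10120 ≈ -17731.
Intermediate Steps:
4150/(((10 + 1)/(-33 - 14))) + 2763/(1536 - 1*(-1224)) = 4150/((11/(-47))) + 2763/(1536 + 1224) = 4150/((11*(-1/47))) + 2763/2760 = 4150/(-11/47) + 2763*(1/2760) = 4150*(-47/11) + 921/920 = -195050/11 + 921/920 = -179435869/10120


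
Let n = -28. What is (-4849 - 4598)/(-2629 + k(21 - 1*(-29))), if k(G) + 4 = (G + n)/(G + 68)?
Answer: 557373/155336 ≈ 3.5882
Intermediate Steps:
k(G) = -4 + (-28 + G)/(68 + G) (k(G) = -4 + (G - 28)/(G + 68) = -4 + (-28 + G)/(68 + G))
(-4849 - 4598)/(-2629 + k(21 - 1*(-29))) = (-4849 - 4598)/(-2629 + 3*(-100 - (21 - 1*(-29)))/(68 + (21 - 1*(-29)))) = -9447/(-2629 + 3*(-100 - (21 + 29))/(68 + (21 + 29))) = -9447/(-2629 + 3*(-100 - 1*50)/(68 + 50)) = -9447/(-2629 + 3*(-100 - 50)/118) = -9447/(-2629 + 3*(1/118)*(-150)) = -9447/(-2629 - 225/59) = -9447/(-155336/59) = -9447*(-59/155336) = 557373/155336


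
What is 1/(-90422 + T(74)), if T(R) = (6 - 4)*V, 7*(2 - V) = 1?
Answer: -7/632928 ≈ -1.1060e-5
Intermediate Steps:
V = 13/7 (V = 2 - 1/7*1 = 2 - 1/7 = 13/7 ≈ 1.8571)
T(R) = 26/7 (T(R) = (6 - 4)*(13/7) = 2*(13/7) = 26/7)
1/(-90422 + T(74)) = 1/(-90422 + 26/7) = 1/(-632928/7) = -7/632928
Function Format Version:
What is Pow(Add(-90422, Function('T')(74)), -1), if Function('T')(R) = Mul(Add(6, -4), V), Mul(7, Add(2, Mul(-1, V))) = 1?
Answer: Rational(-7, 632928) ≈ -1.1060e-5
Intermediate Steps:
V = Rational(13, 7) (V = Add(2, Mul(Rational(-1, 7), 1)) = Add(2, Rational(-1, 7)) = Rational(13, 7) ≈ 1.8571)
Function('T')(R) = Rational(26, 7) (Function('T')(R) = Mul(Add(6, -4), Rational(13, 7)) = Mul(2, Rational(13, 7)) = Rational(26, 7))
Pow(Add(-90422, Function('T')(74)), -1) = Pow(Add(-90422, Rational(26, 7)), -1) = Pow(Rational(-632928, 7), -1) = Rational(-7, 632928)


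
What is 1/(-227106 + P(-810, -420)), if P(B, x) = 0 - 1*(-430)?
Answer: -1/226676 ≈ -4.4116e-6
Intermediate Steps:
P(B, x) = 430 (P(B, x) = 0 + 430 = 430)
1/(-227106 + P(-810, -420)) = 1/(-227106 + 430) = 1/(-226676) = -1/226676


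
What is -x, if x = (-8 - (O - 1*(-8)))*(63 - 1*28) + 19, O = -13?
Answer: 86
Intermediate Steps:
x = -86 (x = (-8 - (-13 - 1*(-8)))*(63 - 1*28) + 19 = (-8 - (-13 + 8))*(63 - 28) + 19 = (-8 - 1*(-5))*35 + 19 = (-8 + 5)*35 + 19 = -3*35 + 19 = -105 + 19 = -86)
-x = -1*(-86) = 86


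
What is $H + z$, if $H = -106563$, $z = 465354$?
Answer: $358791$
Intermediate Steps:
$H + z = -106563 + 465354 = 358791$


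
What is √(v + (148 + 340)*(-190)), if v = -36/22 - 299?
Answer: I*√11255497/11 ≈ 304.99*I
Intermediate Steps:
v = -3307/11 (v = -36*1/22 - 299 = -18/11 - 299 = -3307/11 ≈ -300.64)
√(v + (148 + 340)*(-190)) = √(-3307/11 + (148 + 340)*(-190)) = √(-3307/11 + 488*(-190)) = √(-3307/11 - 92720) = √(-1023227/11) = I*√11255497/11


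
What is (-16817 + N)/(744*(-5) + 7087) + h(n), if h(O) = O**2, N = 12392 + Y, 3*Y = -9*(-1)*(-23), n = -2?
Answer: 1282/481 ≈ 2.6653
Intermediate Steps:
Y = -69 (Y = (-9*(-1)*(-23))/3 = (9*(-23))/3 = (1/3)*(-207) = -69)
N = 12323 (N = 12392 - 69 = 12323)
(-16817 + N)/(744*(-5) + 7087) + h(n) = (-16817 + 12323)/(744*(-5) + 7087) + (-2)**2 = -4494/(-3720 + 7087) + 4 = -4494/3367 + 4 = -4494*1/3367 + 4 = -642/481 + 4 = 1282/481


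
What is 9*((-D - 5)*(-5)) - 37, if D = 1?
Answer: 233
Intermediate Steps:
9*((-D - 5)*(-5)) - 37 = 9*((-1*1 - 5)*(-5)) - 37 = 9*((-1 - 5)*(-5)) - 37 = 9*(-6*(-5)) - 37 = 9*30 - 37 = 270 - 37 = 233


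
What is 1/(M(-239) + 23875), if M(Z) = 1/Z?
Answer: 239/5706124 ≈ 4.1885e-5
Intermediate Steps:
1/(M(-239) + 23875) = 1/(1/(-239) + 23875) = 1/(-1/239 + 23875) = 1/(5706124/239) = 239/5706124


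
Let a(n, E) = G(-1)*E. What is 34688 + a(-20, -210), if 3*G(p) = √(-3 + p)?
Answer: 34688 - 140*I ≈ 34688.0 - 140.0*I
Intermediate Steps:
G(p) = √(-3 + p)/3
a(n, E) = 2*I*E/3 (a(n, E) = (√(-3 - 1)/3)*E = (√(-4)/3)*E = ((2*I)/3)*E = (2*I/3)*E = 2*I*E/3)
34688 + a(-20, -210) = 34688 + (⅔)*I*(-210) = 34688 - 140*I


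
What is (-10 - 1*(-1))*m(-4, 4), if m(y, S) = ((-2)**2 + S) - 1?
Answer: -63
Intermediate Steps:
m(y, S) = 3 + S (m(y, S) = (4 + S) - 1 = 3 + S)
(-10 - 1*(-1))*m(-4, 4) = (-10 - 1*(-1))*(3 + 4) = (-10 + 1)*7 = -9*7 = -63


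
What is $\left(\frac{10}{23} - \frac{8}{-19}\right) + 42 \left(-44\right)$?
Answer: $- \frac{807202}{437} \approx -1847.1$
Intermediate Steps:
$\left(\frac{10}{23} - \frac{8}{-19}\right) + 42 \left(-44\right) = \left(10 \cdot \frac{1}{23} - - \frac{8}{19}\right) - 1848 = \left(\frac{10}{23} + \frac{8}{19}\right) - 1848 = \frac{374}{437} - 1848 = - \frac{807202}{437}$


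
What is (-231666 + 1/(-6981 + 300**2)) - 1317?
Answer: -19342015676/83019 ≈ -2.3298e+5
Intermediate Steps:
(-231666 + 1/(-6981 + 300**2)) - 1317 = (-231666 + 1/(-6981 + 90000)) - 1317 = (-231666 + 1/83019) - 1317 = -19232679653/83019 - 1317 = -19342015676/83019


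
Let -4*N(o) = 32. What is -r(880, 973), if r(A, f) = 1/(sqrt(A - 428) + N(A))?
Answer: -2/97 - sqrt(113)/194 ≈ -0.075413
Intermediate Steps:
N(o) = -8 (N(o) = -1/4*32 = -8)
r(A, f) = 1/(-8 + sqrt(-428 + A)) (r(A, f) = 1/(sqrt(A - 428) - 8) = 1/(sqrt(-428 + A) - 8) = 1/(-8 + sqrt(-428 + A)))
-r(880, 973) = -1/(-8 + sqrt(-428 + 880)) = -1/(-8 + sqrt(452)) = -1/(-8 + 2*sqrt(113))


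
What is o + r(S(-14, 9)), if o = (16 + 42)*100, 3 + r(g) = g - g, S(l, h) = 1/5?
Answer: 5797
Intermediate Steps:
S(l, h) = ⅕
r(g) = -3 (r(g) = -3 + (g - g) = -3 + 0 = -3)
o = 5800 (o = 58*100 = 5800)
o + r(S(-14, 9)) = 5800 - 3 = 5797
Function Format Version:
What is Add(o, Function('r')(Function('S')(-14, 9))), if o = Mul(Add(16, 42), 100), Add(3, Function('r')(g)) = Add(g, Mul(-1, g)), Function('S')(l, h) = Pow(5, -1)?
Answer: 5797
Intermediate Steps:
Function('S')(l, h) = Rational(1, 5)
Function('r')(g) = -3 (Function('r')(g) = Add(-3, Add(g, Mul(-1, g))) = Add(-3, 0) = -3)
o = 5800 (o = Mul(58, 100) = 5800)
Add(o, Function('r')(Function('S')(-14, 9))) = Add(5800, -3) = 5797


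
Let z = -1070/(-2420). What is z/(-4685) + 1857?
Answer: 2105410783/1133770 ≈ 1857.0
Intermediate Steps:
z = 107/242 (z = -1070*(-1/2420) = 107/242 ≈ 0.44215)
z/(-4685) + 1857 = (107/242)/(-4685) + 1857 = (107/242)*(-1/4685) + 1857 = -107/1133770 + 1857 = 2105410783/1133770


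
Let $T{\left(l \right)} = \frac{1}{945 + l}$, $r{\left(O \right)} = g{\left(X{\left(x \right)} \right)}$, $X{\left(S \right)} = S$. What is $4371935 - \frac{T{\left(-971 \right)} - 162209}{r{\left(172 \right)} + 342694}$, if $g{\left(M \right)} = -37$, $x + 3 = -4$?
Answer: $\frac{38949931631105}{8909082} \approx 4.3719 \cdot 10^{6}$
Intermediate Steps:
$x = -7$ ($x = -3 - 4 = -7$)
$r{\left(O \right)} = -37$
$4371935 - \frac{T{\left(-971 \right)} - 162209}{r{\left(172 \right)} + 342694} = 4371935 - \frac{\frac{1}{945 - 971} - 162209}{-37 + 342694} = 4371935 - \frac{\frac{1}{-26} - 162209}{342657} = 4371935 - \left(- \frac{1}{26} - 162209\right) \frac{1}{342657} = 4371935 - \left(- \frac{4217435}{26}\right) \frac{1}{342657} = 4371935 - - \frac{4217435}{8909082} = 4371935 + \frac{4217435}{8909082} = \frac{38949931631105}{8909082}$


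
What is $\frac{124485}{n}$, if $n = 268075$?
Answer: $\frac{24897}{53615} \approx 0.46437$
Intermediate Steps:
$\frac{124485}{n} = \frac{124485}{268075} = 124485 \cdot \frac{1}{268075} = \frac{24897}{53615}$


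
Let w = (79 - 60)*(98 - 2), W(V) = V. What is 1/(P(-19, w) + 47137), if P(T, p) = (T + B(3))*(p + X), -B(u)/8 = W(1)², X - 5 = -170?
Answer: 1/2344 ≈ 0.00042662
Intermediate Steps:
X = -165 (X = 5 - 170 = -165)
B(u) = -8 (B(u) = -8*1² = -8*1 = -8)
w = 1824 (w = 19*96 = 1824)
P(T, p) = (-165 + p)*(-8 + T) (P(T, p) = (T - 8)*(p - 165) = (-8 + T)*(-165 + p) = (-165 + p)*(-8 + T))
1/(P(-19, w) + 47137) = 1/((1320 - 165*(-19) - 8*1824 - 19*1824) + 47137) = 1/((1320 + 3135 - 14592 - 34656) + 47137) = 1/(-44793 + 47137) = 1/2344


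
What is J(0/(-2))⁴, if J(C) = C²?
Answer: 0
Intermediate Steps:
J(0/(-2))⁴ = ((0/(-2))²)⁴ = ((0*(-½))²)⁴ = (0²)⁴ = 0⁴ = 0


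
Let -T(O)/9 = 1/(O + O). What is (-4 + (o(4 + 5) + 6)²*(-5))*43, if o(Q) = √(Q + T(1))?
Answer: -17759/2 - 3870*√2 ≈ -14353.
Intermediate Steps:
T(O) = -9/(2*O) (T(O) = -9/(O + O) = -9*1/(2*O) = -9/(2*O))
o(Q) = √(-9/2 + Q) (o(Q) = √(Q - 9/2/1) = √(Q - 9/2*1) = √(Q - 9/2) = √(-9/2 + Q))
(-4 + (o(4 + 5) + 6)²*(-5))*43 = (-4 + (√(-18 + 4*(4 + 5))/2 + 6)²*(-5))*43 = (-4 + (√(-18 + 4*9)/2 + 6)²*(-5))*43 = (-4 + (√(-18 + 36)/2 + 6)²*(-5))*43 = (-4 + (√18/2 + 6)²*(-5))*43 = (-4 + ((3*√2)/2 + 6)²*(-5))*43 = (-4 + (3*√2/2 + 6)²*(-5))*43 = (-4 + (6 + 3*√2/2)²*(-5))*43 = (-4 - 5*(6 + 3*√2/2)²)*43 = -172 - 215*(6 + 3*√2/2)²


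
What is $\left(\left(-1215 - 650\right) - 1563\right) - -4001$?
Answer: $573$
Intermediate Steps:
$\left(\left(-1215 - 650\right) - 1563\right) - -4001 = \left(-1865 - 1563\right) + 4001 = -3428 + 4001 = 573$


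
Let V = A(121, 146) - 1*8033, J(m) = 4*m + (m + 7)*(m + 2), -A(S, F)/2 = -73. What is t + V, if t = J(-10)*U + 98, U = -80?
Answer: -6509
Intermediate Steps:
A(S, F) = 146 (A(S, F) = -2*(-73) = 146)
J(m) = 4*m + (2 + m)*(7 + m) (J(m) = 4*m + (7 + m)*(2 + m) = 4*m + (2 + m)*(7 + m))
t = 1378 (t = (14 + (-10)² + 13*(-10))*(-80) + 98 = (14 + 100 - 130)*(-80) + 98 = -16*(-80) + 98 = 1280 + 98 = 1378)
V = -7887 (V = 146 - 1*8033 = 146 - 8033 = -7887)
t + V = 1378 - 7887 = -6509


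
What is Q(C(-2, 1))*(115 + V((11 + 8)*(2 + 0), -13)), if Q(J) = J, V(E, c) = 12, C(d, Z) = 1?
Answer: 127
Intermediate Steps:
Q(C(-2, 1))*(115 + V((11 + 8)*(2 + 0), -13)) = 1*(115 + 12) = 1*127 = 127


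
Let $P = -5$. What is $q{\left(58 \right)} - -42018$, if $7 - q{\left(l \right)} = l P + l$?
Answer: $42257$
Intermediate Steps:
$q{\left(l \right)} = 7 + 4 l$ ($q{\left(l \right)} = 7 - \left(l \left(-5\right) + l\right) = 7 - \left(- 5 l + l\right) = 7 - - 4 l = 7 + 4 l$)
$q{\left(58 \right)} - -42018 = \left(7 + 4 \cdot 58\right) - -42018 = \left(7 + 232\right) + 42018 = 239 + 42018 = 42257$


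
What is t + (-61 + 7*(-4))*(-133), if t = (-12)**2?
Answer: 11981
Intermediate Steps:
t = 144
t + (-61 + 7*(-4))*(-133) = 144 + (-61 + 7*(-4))*(-133) = 144 + (-61 - 28)*(-133) = 144 - 89*(-133) = 144 + 11837 = 11981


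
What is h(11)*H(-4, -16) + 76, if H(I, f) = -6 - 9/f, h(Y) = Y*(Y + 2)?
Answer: -11225/16 ≈ -701.56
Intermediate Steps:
h(Y) = Y*(2 + Y)
H(I, f) = -6 - 9/f
h(11)*H(-4, -16) + 76 = (11*(2 + 11))*(-6 - 9/(-16)) + 76 = (11*13)*(-6 - 9*(-1/16)) + 76 = 143*(-6 + 9/16) + 76 = 143*(-87/16) + 76 = -12441/16 + 76 = -11225/16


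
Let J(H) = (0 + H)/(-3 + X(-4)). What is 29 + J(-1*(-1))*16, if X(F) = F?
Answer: 187/7 ≈ 26.714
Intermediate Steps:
J(H) = -H/7 (J(H) = (0 + H)/(-3 - 4) = H/(-7) = H*(-⅐) = -H/7)
29 + J(-1*(-1))*16 = 29 - (-1)*(-1)/7*16 = 29 - ⅐*1*16 = 29 - ⅐*16 = 29 - 16/7 = 187/7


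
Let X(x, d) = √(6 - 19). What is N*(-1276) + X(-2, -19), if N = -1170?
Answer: 1492920 + I*√13 ≈ 1.4929e+6 + 3.6056*I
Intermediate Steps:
X(x, d) = I*√13 (X(x, d) = √(-13) = I*√13)
N*(-1276) + X(-2, -19) = -1170*(-1276) + I*√13 = 1492920 + I*√13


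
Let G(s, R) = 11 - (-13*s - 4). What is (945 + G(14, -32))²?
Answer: 1304164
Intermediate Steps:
G(s, R) = 15 + 13*s (G(s, R) = 11 - (-4 - 13*s) = 11 + (4 + 13*s) = 15 + 13*s)
(945 + G(14, -32))² = (945 + (15 + 13*14))² = (945 + (15 + 182))² = (945 + 197)² = 1142² = 1304164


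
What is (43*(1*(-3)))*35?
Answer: -4515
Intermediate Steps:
(43*(1*(-3)))*35 = (43*(-3))*35 = -129*35 = -4515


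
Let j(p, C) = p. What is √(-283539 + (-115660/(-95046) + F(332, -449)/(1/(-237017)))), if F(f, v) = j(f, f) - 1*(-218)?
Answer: I*√295048539380548191/47523 ≈ 11430.0*I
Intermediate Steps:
F(f, v) = 218 + f (F(f, v) = f - 1*(-218) = f + 218 = 218 + f)
√(-283539 + (-115660/(-95046) + F(332, -449)/(1/(-237017)))) = √(-283539 + (-115660/(-95046) + (218 + 332)/(1/(-237017)))) = √(-283539 + (-115660*(-1/95046) + 550/(-1/237017))) = √(-283539 + (57830/47523 + 550*(-237017))) = √(-283539 + (57830/47523 - 130359350)) = √(-283539 - 6195067332220/47523) = √(-6208541956117/47523) = I*√295048539380548191/47523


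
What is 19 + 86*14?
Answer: 1223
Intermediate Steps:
19 + 86*14 = 19 + 1204 = 1223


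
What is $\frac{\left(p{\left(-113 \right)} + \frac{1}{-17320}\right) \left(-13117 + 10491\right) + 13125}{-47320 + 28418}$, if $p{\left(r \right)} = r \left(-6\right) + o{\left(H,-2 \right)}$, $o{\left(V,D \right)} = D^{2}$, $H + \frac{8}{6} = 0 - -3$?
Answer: $\frac{15395807307}{163691320} \approx 94.054$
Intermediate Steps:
$H = \frac{5}{3}$ ($H = - \frac{4}{3} + \left(0 - -3\right) = - \frac{4}{3} + \left(0 + 3\right) = - \frac{4}{3} + 3 = \frac{5}{3} \approx 1.6667$)
$p{\left(r \right)} = 4 - 6 r$ ($p{\left(r \right)} = r \left(-6\right) + \left(-2\right)^{2} = - 6 r + 4 = 4 - 6 r$)
$\frac{\left(p{\left(-113 \right)} + \frac{1}{-17320}\right) \left(-13117 + 10491\right) + 13125}{-47320 + 28418} = \frac{\left(\left(4 - -678\right) + \frac{1}{-17320}\right) \left(-13117 + 10491\right) + 13125}{-47320 + 28418} = \frac{\left(\left(4 + 678\right) - \frac{1}{17320}\right) \left(-2626\right) + 13125}{-18902} = \left(\left(682 - \frac{1}{17320}\right) \left(-2626\right) + 13125\right) \left(- \frac{1}{18902}\right) = \left(\frac{11812239}{17320} \left(-2626\right) + 13125\right) \left(- \frac{1}{18902}\right) = \left(- \frac{15509469807}{8660} + 13125\right) \left(- \frac{1}{18902}\right) = \left(- \frac{15395807307}{8660}\right) \left(- \frac{1}{18902}\right) = \frac{15395807307}{163691320}$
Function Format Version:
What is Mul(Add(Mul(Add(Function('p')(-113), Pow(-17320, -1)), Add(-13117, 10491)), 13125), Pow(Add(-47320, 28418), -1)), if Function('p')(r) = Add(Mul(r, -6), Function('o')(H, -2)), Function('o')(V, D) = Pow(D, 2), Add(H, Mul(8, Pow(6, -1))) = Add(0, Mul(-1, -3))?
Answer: Rational(15395807307, 163691320) ≈ 94.054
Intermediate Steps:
H = Rational(5, 3) (H = Add(Rational(-4, 3), Add(0, Mul(-1, -3))) = Add(Rational(-4, 3), Add(0, 3)) = Add(Rational(-4, 3), 3) = Rational(5, 3) ≈ 1.6667)
Function('p')(r) = Add(4, Mul(-6, r)) (Function('p')(r) = Add(Mul(r, -6), Pow(-2, 2)) = Add(Mul(-6, r), 4) = Add(4, Mul(-6, r)))
Mul(Add(Mul(Add(Function('p')(-113), Pow(-17320, -1)), Add(-13117, 10491)), 13125), Pow(Add(-47320, 28418), -1)) = Mul(Add(Mul(Add(Add(4, Mul(-6, -113)), Pow(-17320, -1)), Add(-13117, 10491)), 13125), Pow(Add(-47320, 28418), -1)) = Mul(Add(Mul(Add(Add(4, 678), Rational(-1, 17320)), -2626), 13125), Pow(-18902, -1)) = Mul(Add(Mul(Add(682, Rational(-1, 17320)), -2626), 13125), Rational(-1, 18902)) = Mul(Add(Mul(Rational(11812239, 17320), -2626), 13125), Rational(-1, 18902)) = Mul(Add(Rational(-15509469807, 8660), 13125), Rational(-1, 18902)) = Mul(Rational(-15395807307, 8660), Rational(-1, 18902)) = Rational(15395807307, 163691320)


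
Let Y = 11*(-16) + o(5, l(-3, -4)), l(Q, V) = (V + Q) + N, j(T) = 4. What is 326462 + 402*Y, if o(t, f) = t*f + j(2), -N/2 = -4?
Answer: 259328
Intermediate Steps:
N = 8 (N = -2*(-4) = 8)
l(Q, V) = 8 + Q + V (l(Q, V) = (V + Q) + 8 = (Q + V) + 8 = 8 + Q + V)
o(t, f) = 4 + f*t (o(t, f) = t*f + 4 = f*t + 4 = 4 + f*t)
Y = -167 (Y = 11*(-16) + (4 + (8 - 3 - 4)*5) = -176 + (4 + 1*5) = -176 + (4 + 5) = -176 + 9 = -167)
326462 + 402*Y = 326462 + 402*(-167) = 326462 - 67134 = 259328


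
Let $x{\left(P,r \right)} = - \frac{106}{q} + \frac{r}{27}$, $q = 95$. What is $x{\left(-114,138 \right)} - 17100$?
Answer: $- \frac{14617084}{855} \approx -17096.0$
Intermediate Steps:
$x{\left(P,r \right)} = - \frac{106}{95} + \frac{r}{27}$
$x{\left(-114,138 \right)} - 17100 = \left(- \frac{106}{95} + \frac{1}{27} \cdot 138\right) - 17100 = \left(- \frac{106}{95} + \frac{46}{9}\right) - 17100 = \frac{3416}{855} - 17100 = - \frac{14617084}{855}$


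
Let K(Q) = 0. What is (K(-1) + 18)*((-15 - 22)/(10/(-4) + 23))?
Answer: -1332/41 ≈ -32.488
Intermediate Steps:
(K(-1) + 18)*((-15 - 22)/(10/(-4) + 23)) = (0 + 18)*((-15 - 22)/(10/(-4) + 23)) = 18*(-37/(10*(-1/4) + 23)) = 18*(-37/(-5/2 + 23)) = 18*(-37/41/2) = 18*(-37*2/41) = 18*(-74/41) = -1332/41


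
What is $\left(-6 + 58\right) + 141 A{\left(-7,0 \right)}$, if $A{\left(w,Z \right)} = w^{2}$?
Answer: $6961$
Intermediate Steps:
$\left(-6 + 58\right) + 141 A{\left(-7,0 \right)} = \left(-6 + 58\right) + 141 \left(-7\right)^{2} = 52 + 141 \cdot 49 = 52 + 6909 = 6961$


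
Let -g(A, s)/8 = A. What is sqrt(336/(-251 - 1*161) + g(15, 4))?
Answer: 2*I*sqrt(320433)/103 ≈ 10.992*I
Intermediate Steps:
g(A, s) = -8*A
sqrt(336/(-251 - 1*161) + g(15, 4)) = sqrt(336/(-251 - 1*161) - 8*15) = sqrt(336/(-251 - 161) - 120) = sqrt(336/(-412) - 120) = sqrt(336*(-1/412) - 120) = sqrt(-84/103 - 120) = sqrt(-12444/103) = 2*I*sqrt(320433)/103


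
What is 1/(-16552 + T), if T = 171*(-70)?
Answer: -1/28522 ≈ -3.5061e-5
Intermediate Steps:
T = -11970
1/(-16552 + T) = 1/(-16552 - 11970) = 1/(-28522) = -1/28522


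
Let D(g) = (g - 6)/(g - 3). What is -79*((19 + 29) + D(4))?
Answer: -3634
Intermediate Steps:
D(g) = (-6 + g)/(-3 + g)
-79*((19 + 29) + D(4)) = -79*((19 + 29) + (-6 + 4)/(-3 + 4)) = -79*(48 - 2/1) = -79*(48 + 1*(-2)) = -79*(48 - 2) = -79*46 = -3634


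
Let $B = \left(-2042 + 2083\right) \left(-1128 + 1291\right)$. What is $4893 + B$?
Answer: $11576$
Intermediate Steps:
$B = 6683$ ($B = 41 \cdot 163 = 6683$)
$4893 + B = 4893 + 6683 = 11576$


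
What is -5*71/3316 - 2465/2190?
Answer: -895139/726204 ≈ -1.2326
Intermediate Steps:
-5*71/3316 - 2465/2190 = -355*1/3316 - 2465*1/2190 = -355/3316 - 493/438 = -895139/726204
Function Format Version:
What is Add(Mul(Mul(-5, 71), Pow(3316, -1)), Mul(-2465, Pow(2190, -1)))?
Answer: Rational(-895139, 726204) ≈ -1.2326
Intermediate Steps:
Add(Mul(Mul(-5, 71), Pow(3316, -1)), Mul(-2465, Pow(2190, -1))) = Add(Mul(-355, Rational(1, 3316)), Mul(-2465, Rational(1, 2190))) = Add(Rational(-355, 3316), Rational(-493, 438)) = Rational(-895139, 726204)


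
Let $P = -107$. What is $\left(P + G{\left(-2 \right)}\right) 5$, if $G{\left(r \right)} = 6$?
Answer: $-505$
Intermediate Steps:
$\left(P + G{\left(-2 \right)}\right) 5 = \left(-107 + 6\right) 5 = \left(-101\right) 5 = -505$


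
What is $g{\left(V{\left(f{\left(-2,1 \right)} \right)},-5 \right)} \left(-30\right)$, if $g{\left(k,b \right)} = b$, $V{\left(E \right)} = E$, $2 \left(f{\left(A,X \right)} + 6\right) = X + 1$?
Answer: $150$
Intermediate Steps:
$f{\left(A,X \right)} = - \frac{11}{2} + \frac{X}{2}$ ($f{\left(A,X \right)} = -6 + \frac{X + 1}{2} = -6 + \frac{1 + X}{2} = -6 + \left(\frac{1}{2} + \frac{X}{2}\right) = - \frac{11}{2} + \frac{X}{2}$)
$g{\left(V{\left(f{\left(-2,1 \right)} \right)},-5 \right)} \left(-30\right) = \left(-5\right) \left(-30\right) = 150$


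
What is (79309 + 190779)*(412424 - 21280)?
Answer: 105643300672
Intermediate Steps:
(79309 + 190779)*(412424 - 21280) = 270088*391144 = 105643300672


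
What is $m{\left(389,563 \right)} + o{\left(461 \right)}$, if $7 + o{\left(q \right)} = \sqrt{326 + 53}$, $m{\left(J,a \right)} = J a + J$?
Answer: $219389 + \sqrt{379} \approx 2.1941 \cdot 10^{5}$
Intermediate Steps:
$m{\left(J,a \right)} = J + J a$
$o{\left(q \right)} = -7 + \sqrt{379}$ ($o{\left(q \right)} = -7 + \sqrt{326 + 53} = -7 + \sqrt{379}$)
$m{\left(389,563 \right)} + o{\left(461 \right)} = 389 \left(1 + 563\right) - \left(7 - \sqrt{379}\right) = 389 \cdot 564 - \left(7 - \sqrt{379}\right) = 219396 - \left(7 - \sqrt{379}\right) = 219389 + \sqrt{379}$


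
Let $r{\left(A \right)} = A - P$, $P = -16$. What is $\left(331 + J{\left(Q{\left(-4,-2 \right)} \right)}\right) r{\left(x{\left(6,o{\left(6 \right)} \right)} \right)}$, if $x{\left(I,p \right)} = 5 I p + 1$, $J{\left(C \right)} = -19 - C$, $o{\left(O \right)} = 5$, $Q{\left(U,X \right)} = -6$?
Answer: $53106$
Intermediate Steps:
$x{\left(I,p \right)} = 1 + 5 I p$ ($x{\left(I,p \right)} = 5 I p + 1 = 1 + 5 I p$)
$r{\left(A \right)} = 16 + A$ ($r{\left(A \right)} = A - -16 = A + 16 = 16 + A$)
$\left(331 + J{\left(Q{\left(-4,-2 \right)} \right)}\right) r{\left(x{\left(6,o{\left(6 \right)} \right)} \right)} = \left(331 - 13\right) \left(16 + \left(1 + 5 \cdot 6 \cdot 5\right)\right) = \left(331 + \left(-19 + 6\right)\right) \left(16 + \left(1 + 150\right)\right) = \left(331 - 13\right) \left(16 + 151\right) = 318 \cdot 167 = 53106$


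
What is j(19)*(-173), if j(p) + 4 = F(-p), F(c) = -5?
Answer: 1557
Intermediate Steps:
j(p) = -9 (j(p) = -4 - 5 = -9)
j(19)*(-173) = -9*(-173) = 1557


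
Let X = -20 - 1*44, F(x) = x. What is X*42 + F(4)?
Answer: -2684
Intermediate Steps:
X = -64 (X = -20 - 44 = -64)
X*42 + F(4) = -64*42 + 4 = -2688 + 4 = -2684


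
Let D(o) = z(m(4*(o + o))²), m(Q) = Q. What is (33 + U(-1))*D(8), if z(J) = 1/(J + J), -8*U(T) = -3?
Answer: 267/65536 ≈ 0.0040741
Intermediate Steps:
U(T) = 3/8 (U(T) = -⅛*(-3) = 3/8)
z(J) = 1/(2*J)
D(o) = 1/(128*o²) (D(o) = 1/(2*((4*(o + o))²)) = 1/(2*((4*(2*o))²)) = 1/(2*((8*o)²)) = 1/(2*((64*o²))) = (1/(64*o²))/2 = 1/(128*o²))
(33 + U(-1))*D(8) = (33 + 3/8)*((1/128)/8²) = 267*((1/128)*(1/64))/8 = (267/8)*(1/8192) = 267/65536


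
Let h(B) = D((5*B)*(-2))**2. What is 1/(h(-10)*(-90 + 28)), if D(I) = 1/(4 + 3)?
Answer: -49/62 ≈ -0.79032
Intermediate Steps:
D(I) = 1/7
h(B) = 1/49 (h(B) = (1/7)**2 = 1/49)
1/(h(-10)*(-90 + 28)) = 1/((-90 + 28)/49) = 1/((1/49)*(-62)) = 1/(-62/49) = -49/62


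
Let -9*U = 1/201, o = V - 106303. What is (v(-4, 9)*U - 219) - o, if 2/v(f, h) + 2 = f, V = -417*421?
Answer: 1528465708/5427 ≈ 2.8164e+5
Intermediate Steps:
V = -175557
v(f, h) = 2/(-2 + f)
o = -281860 (o = -175557 - 106303 = -281860)
U = -1/1809 (U = -⅑/201 = -⅑*1/201 = -1/1809 ≈ -0.00055279)
(v(-4, 9)*U - 219) - o = ((2/(-2 - 4))*(-1/1809) - 219) - 1*(-281860) = ((2/(-6))*(-1/1809) - 219) + 281860 = ((2*(-⅙))*(-1/1809) - 219) + 281860 = (-⅓*(-1/1809) - 219) + 281860 = (1/5427 - 219) + 281860 = -1188512/5427 + 281860 = 1528465708/5427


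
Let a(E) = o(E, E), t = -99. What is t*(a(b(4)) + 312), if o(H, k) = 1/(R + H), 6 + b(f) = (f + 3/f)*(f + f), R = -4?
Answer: -864963/28 ≈ -30892.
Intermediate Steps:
b(f) = -6 + 2*f*(f + 3/f) (b(f) = -6 + (f + 3/f)*(f + f) = -6 + (f + 3/f)*(2*f) = -6 + 2*f*(f + 3/f))
o(H, k) = 1/(-4 + H)
a(E) = 1/(-4 + E)
t*(a(b(4)) + 312) = -99*(1/(-4 + 2*4²) + 312) = -99*(1/(-4 + 2*16) + 312) = -99*(1/(-4 + 32) + 312) = -99*(1/28 + 312) = -99*8737/28 = -864963/28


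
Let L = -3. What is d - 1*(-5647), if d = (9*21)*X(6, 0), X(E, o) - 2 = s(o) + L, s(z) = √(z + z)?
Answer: 5458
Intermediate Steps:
s(z) = √2*√z (s(z) = √(2*z) = √2*√z)
X(E, o) = -1 + √2*√o (X(E, o) = 2 + (√2*√o - 3) = 2 + (-3 + √2*√o) = -1 + √2*√o)
d = -189 (d = (9*21)*(-1 + √2*√0) = 189*(-1 + √2*0) = 189*(-1 + 0) = 189*(-1) = -189)
d - 1*(-5647) = -189 - 1*(-5647) = -189 + 5647 = 5458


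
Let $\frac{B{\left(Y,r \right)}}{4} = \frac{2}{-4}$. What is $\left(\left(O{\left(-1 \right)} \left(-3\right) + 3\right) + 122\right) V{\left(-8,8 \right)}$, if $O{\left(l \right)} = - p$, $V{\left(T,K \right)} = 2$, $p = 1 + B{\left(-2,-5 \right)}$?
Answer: $244$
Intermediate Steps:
$B{\left(Y,r \right)} = -2$ ($B{\left(Y,r \right)} = 4 \frac{2}{-4} = 4 \cdot 2 \left(- \frac{1}{4}\right) = 4 \left(- \frac{1}{2}\right) = -2$)
$p = -1$ ($p = 1 - 2 = -1$)
$O{\left(l \right)} = 1$ ($O{\left(l \right)} = \left(-1\right) \left(-1\right) = 1$)
$\left(\left(O{\left(-1 \right)} \left(-3\right) + 3\right) + 122\right) V{\left(-8,8 \right)} = \left(\left(1 \left(-3\right) + 3\right) + 122\right) 2 = \left(\left(-3 + 3\right) + 122\right) 2 = \left(0 + 122\right) 2 = 122 \cdot 2 = 244$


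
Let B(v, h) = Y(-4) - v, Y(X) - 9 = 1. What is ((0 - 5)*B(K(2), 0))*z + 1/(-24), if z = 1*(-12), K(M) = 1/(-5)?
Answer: 14687/24 ≈ 611.96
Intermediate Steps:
Y(X) = 10 (Y(X) = 9 + 1 = 10)
K(M) = -⅕
B(v, h) = 10 - v
z = -12
((0 - 5)*B(K(2), 0))*z + 1/(-24) = ((0 - 5)*(10 - 1*(-⅕)))*(-12) + 1/(-24) = -5*(10 + ⅕)*(-12) - 1/24 = -5*51/5*(-12) - 1/24 = -51*(-12) - 1/24 = 612 - 1/24 = 14687/24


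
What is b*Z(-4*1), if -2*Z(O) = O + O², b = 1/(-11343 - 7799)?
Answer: 3/9571 ≈ 0.00031345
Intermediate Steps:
b = -1/19142 (b = 1/(-19142) = -1/19142 ≈ -5.2241e-5)
Z(O) = -O/2 - O²/2 (Z(O) = -(O + O²)/2 = -O/2 - O²/2)
b*Z(-4*1) = -(-1)*(-4*1)*(1 - 4*1)/38284 = -(-1)*(-4)*(1 - 4)/38284 = -(-1)*(-4)*(-3)/38284 = -1/19142*(-6) = 3/9571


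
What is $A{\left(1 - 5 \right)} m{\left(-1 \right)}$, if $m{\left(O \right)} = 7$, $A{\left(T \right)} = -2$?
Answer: $-14$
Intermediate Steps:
$A{\left(1 - 5 \right)} m{\left(-1 \right)} = \left(-2\right) 7 = -14$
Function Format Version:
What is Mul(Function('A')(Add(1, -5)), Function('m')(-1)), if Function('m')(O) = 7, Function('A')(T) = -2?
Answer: -14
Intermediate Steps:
Mul(Function('A')(Add(1, -5)), Function('m')(-1)) = Mul(-2, 7) = -14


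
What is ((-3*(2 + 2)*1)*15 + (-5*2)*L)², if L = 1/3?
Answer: 302500/9 ≈ 33611.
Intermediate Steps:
L = ⅓ ≈ 0.33333
((-3*(2 + 2)*1)*15 + (-5*2)*L)² = ((-3*(2 + 2)*1)*15 - 5*2*(⅓))² = ((-3*4*1)*15 - 10*⅓)² = (-12*1*15 - 10/3)² = (-12*15 - 10/3)² = (-180 - 10/3)² = (-550/3)² = 302500/9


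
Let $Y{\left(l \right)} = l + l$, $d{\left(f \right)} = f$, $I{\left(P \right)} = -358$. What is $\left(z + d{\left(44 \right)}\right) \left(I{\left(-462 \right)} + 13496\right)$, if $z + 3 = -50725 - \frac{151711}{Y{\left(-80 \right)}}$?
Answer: $- \frac{52274321801}{80} \approx -6.5343 \cdot 10^{8}$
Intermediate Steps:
$Y{\left(l \right)} = 2 l$
$z = - \frac{7964769}{160}$ ($z = -3 - \left(50725 + \frac{151711}{2 \left(-80\right)}\right) = -3 - \left(50725 + \frac{151711}{-160}\right) = -3 - \frac{7964289}{160} = - \frac{7964769}{160} \approx -49780.0$)
$\left(z + d{\left(44 \right)}\right) \left(I{\left(-462 \right)} + 13496\right) = \left(- \frac{7964769}{160} + 44\right) \left(-358 + 13496\right) = \left(- \frac{7957729}{160}\right) 13138 = - \frac{52274321801}{80}$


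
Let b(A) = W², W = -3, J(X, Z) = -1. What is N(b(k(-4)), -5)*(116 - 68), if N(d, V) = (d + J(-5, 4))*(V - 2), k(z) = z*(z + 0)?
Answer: -2688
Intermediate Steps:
k(z) = z² (k(z) = z*z = z²)
b(A) = 9 (b(A) = (-3)² = 9)
N(d, V) = (-1 + d)*(-2 + V) (N(d, V) = (d - 1)*(V - 2) = (-1 + d)*(-2 + V))
N(b(k(-4)), -5)*(116 - 68) = (2 - 1*(-5) - 2*9 - 5*9)*(116 - 68) = (2 + 5 - 18 - 45)*48 = -56*48 = -2688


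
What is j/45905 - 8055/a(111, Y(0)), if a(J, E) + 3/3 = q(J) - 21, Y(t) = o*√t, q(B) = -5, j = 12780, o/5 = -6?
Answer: 8224663/27543 ≈ 298.61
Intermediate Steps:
o = -30 (o = 5*(-6) = -30)
Y(t) = -30*√t
a(J, E) = -27 (a(J, E) = -1 + (-5 - 21) = -1 - 26 = -27)
j/45905 - 8055/a(111, Y(0)) = 12780/45905 - 8055/(-27) = 12780*(1/45905) - 8055*(-1/27) = 2556/9181 + 895/3 = 8224663/27543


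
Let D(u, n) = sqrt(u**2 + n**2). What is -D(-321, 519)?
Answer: -3*sqrt(41378) ≈ -610.25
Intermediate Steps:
D(u, n) = sqrt(n**2 + u**2)
-D(-321, 519) = -sqrt(519**2 + (-321)**2) = -sqrt(269361 + 103041) = -sqrt(372402) = -3*sqrt(41378)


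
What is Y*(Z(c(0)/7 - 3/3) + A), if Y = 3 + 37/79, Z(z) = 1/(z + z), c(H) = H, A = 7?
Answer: 1781/79 ≈ 22.544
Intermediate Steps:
Z(z) = 1/(2*z)
Y = 274/79 (Y = 3 + 37*(1/79) = 3 + 37/79 = 274/79 ≈ 3.4684)
Y*(Z(c(0)/7 - 3/3) + A) = 274*(1/(2*(0/7 - 3/3)) + 7)/79 = 274*(1/(2*(0*(⅐) - 3*⅓)) + 7)/79 = 274*(1/(2*(0 - 1)) + 7)/79 = 274*((½)/(-1) + 7)/79 = 274*((½)*(-1) + 7)/79 = 274*(-½ + 7)/79 = (274/79)*(13/2) = 1781/79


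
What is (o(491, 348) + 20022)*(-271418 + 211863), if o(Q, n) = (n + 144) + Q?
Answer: -1250952775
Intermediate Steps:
o(Q, n) = 144 + Q + n (o(Q, n) = (144 + n) + Q = 144 + Q + n)
(o(491, 348) + 20022)*(-271418 + 211863) = ((144 + 491 + 348) + 20022)*(-271418 + 211863) = (983 + 20022)*(-59555) = 21005*(-59555) = -1250952775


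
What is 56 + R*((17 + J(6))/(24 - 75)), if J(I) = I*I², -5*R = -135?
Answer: -1145/17 ≈ -67.353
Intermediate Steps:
R = 27 (R = -⅕*(-135) = 27)
J(I) = I³
56 + R*((17 + J(6))/(24 - 75)) = 56 + 27*((17 + 6³)/(24 - 75)) = 56 + 27*((17 + 216)/(-51)) = 56 + 27*(233*(-1/51)) = 56 + 27*(-233/51) = 56 - 2097/17 = -1145/17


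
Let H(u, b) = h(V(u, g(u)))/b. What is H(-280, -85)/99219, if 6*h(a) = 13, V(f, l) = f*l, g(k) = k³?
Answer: -13/50601690 ≈ -2.5691e-7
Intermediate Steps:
h(a) = 13/6 (h(a) = (⅙)*13 = 13/6)
H(u, b) = 13/(6*b)
H(-280, -85)/99219 = ((13/6)/(-85))/99219 = ((13/6)*(-1/85))*(1/99219) = -13/510*1/99219 = -13/50601690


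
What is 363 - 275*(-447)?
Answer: 123288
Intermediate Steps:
363 - 275*(-447) = 363 + 122925 = 123288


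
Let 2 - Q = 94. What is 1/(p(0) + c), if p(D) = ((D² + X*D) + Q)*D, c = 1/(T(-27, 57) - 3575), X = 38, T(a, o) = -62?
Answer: -3637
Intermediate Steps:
Q = -92 (Q = 2 - 1*94 = 2 - 94 = -92)
c = -1/3637 (c = 1/(-62 - 3575) = 1/(-3637) = -1/3637 ≈ -0.00027495)
p(D) = D*(-92 + D² + 38*D) (p(D) = ((D² + 38*D) - 92)*D = (-92 + D² + 38*D)*D = D*(-92 + D² + 38*D))
1/(p(0) + c) = 1/(0*(-92 + 0² + 38*0) - 1/3637) = 1/(0*(-92 + 0 + 0) - 1/3637) = 1/(0*(-92) - 1/3637) = 1/(0 - 1/3637) = 1/(-1/3637) = -3637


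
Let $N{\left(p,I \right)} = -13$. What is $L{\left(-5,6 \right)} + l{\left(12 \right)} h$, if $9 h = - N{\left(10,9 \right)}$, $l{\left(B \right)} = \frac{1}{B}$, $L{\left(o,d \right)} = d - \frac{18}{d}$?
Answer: $\frac{337}{108} \approx 3.1204$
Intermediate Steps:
$h = \frac{13}{9}$ ($h = \frac{\left(-1\right) \left(-13\right)}{9} = \frac{1}{9} \cdot 13 = \frac{13}{9} \approx 1.4444$)
$L{\left(-5,6 \right)} + l{\left(12 \right)} h = \left(6 - \frac{18}{6}\right) + \frac{1}{12} \cdot \frac{13}{9} = \left(6 - 3\right) + \frac{1}{12} \cdot \frac{13}{9} = \left(6 - 3\right) + \frac{13}{108} = 3 + \frac{13}{108} = \frac{337}{108}$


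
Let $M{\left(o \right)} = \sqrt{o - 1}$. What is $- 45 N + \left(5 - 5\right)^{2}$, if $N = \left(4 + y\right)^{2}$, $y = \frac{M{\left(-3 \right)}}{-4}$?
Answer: $- \frac{2835}{4} + 180 i \approx -708.75 + 180.0 i$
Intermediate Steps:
$M{\left(o \right)} = \sqrt{-1 + o}$
$y = - \frac{i}{2}$ ($y = \frac{\sqrt{-1 - 3}}{-4} = \sqrt{-4} \left(- \frac{1}{4}\right) = 2 i \left(- \frac{1}{4}\right) = - \frac{i}{2} \approx - 0.5 i$)
$N = \left(4 - \frac{i}{2}\right)^{2} \approx 15.75 - 4.0 i$
$- 45 N + \left(5 - 5\right)^{2} = - 45 \frac{\left(8 - i\right)^{2}}{4} + \left(5 - 5\right)^{2} = - \frac{45 \left(8 - i\right)^{2}}{4} + 0^{2} = - \frac{45 \left(8 - i\right)^{2}}{4} + 0 = - \frac{45 \left(8 - i\right)^{2}}{4}$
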